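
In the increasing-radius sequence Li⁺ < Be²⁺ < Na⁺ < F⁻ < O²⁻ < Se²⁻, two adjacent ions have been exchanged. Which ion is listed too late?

The pair Li⁺, Be²⁺ is the wrong way round — Be²⁺ and Li⁺ share 2 electrons; the higher nuclear charge on Be (Z=4) contracts it more, so Be²⁺ < Li⁺. All other adjacent pairs agree with periodic trends, so Be²⁺ is the misplaced ion.

Be²⁺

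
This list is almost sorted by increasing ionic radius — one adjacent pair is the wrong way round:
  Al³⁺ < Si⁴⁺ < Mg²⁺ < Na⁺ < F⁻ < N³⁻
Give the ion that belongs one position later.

The pair Al³⁺, Si⁴⁺ is the wrong way round — Si⁴⁺ and Al³⁺ share 10 electrons; the higher nuclear charge on Si (Z=14) contracts it more, so Si⁴⁺ < Al³⁺. All other adjacent pairs agree with periodic trends, so Al³⁺ is the misplaced ion.

Al³⁺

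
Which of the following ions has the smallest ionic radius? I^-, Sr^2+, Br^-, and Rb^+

Sr^2+

Sr^2+ has 36 e⁻ (Z=38), Rb^+ has 36 e⁻ (Z=37), Br^- has 36 e⁻ (Z=35), I^- has 54 e⁻ (Z=53). Sr^2+ < Rb^+ (isoelectronic, higher Z=38 is smaller); Rb^+ < Br^- (isoelectronic, higher Z=37 is smaller); Br^- < I^- (same group, 1 shell fewer).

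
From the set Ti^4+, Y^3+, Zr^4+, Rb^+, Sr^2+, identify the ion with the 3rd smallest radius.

Work out protons and electrons: Ti^4+ has 18 e⁻ (Z=22), Zr^4+ has 36 e⁻ (Z=40), Y^3+ has 36 e⁻ (Z=39), Sr^2+ has 36 e⁻ (Z=38), Rb^+ has 36 e⁻ (Z=37). Ti^4+ < Zr^4+ (same group, period 4 vs 5); Zr^4+ < Y^3+ (isoelectronic, higher Z=40 is smaller); Y^3+ < Sr^2+ (both 36 e⁻, Z=39>38); Sr^2+ < Rb^+ (isoelectronic, higher Z=38 is smaller).
Ordering: Ti^4+ < Zr^4+ < Y^3+ < Sr^2+ < Rb^+. The 3rd smallest is Y^3+.

Y^3+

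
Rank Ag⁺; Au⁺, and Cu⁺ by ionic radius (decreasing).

Au⁺ > Ag⁺ > Cu⁺

Same group, same charge. Going down the group adds an extra shell of electrons, so the ion gets larger: Cu⁺ is highest in the group and smallest.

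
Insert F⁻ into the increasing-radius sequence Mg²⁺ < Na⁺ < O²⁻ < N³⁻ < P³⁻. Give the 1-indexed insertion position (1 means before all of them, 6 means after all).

Tabulating Z and e⁻: Mg²⁺ (Z=12, 10 e⁻), Na⁺ (Z=11, 10 e⁻), F⁻ (Z=9, 10 e⁻), O²⁻ (Z=8, 10 e⁻), N³⁻ (Z=7, 10 e⁻), P³⁻ (Z=15, 18 e⁻). Mg²⁺ < Na⁺ (both 10 e⁻, Z=12>11); Na⁺ < F⁻ (both 10 e⁻, Z=11>9); F⁻ < O²⁻ (isoelectronic, higher Z=9 is smaller); O²⁻ < N³⁻ (both 10 e⁻, Z=8>7); N³⁻ < P³⁻ (same group, period 2 vs 3).
Merged order: Mg²⁺ < Na⁺ < F⁻ < O²⁻ < N³⁻ < P³⁻ — F⁻ is number 3.

3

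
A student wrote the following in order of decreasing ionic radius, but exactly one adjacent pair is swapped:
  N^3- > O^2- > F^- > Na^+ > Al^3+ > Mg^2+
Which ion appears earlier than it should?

Compare adjacent ions: Al^3+ and Mg^2+ share 10 electrons; the higher nuclear charge on Al (Z=13) contracts it more, so Al^3+ < Mg^2+ — yet in this decreasing list Al^3+ sits before Mg^2+. Nothing else is reversed, so Al^3+ should move one place to the right.

Al^3+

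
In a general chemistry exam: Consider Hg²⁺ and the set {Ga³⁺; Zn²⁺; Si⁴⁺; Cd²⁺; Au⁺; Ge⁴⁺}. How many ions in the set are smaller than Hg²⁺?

5

Electron counts and nuclear charges: Si⁴⁺: 10 e⁻, Z=14, Ge⁴⁺: 28 e⁻, Z=32, Ga³⁺: 28 e⁻, Z=31, Zn²⁺: 28 e⁻, Z=30, Cd²⁺: 46 e⁻, Z=48, Hg²⁺: 78 e⁻, Z=80, Au⁺: 78 e⁻, Z=79. Si⁴⁺ < Ge⁴⁺ (same group, 1 shell fewer); Ge⁴⁺ < Ga³⁺ (both 28 e⁻, Z=32>31); Ga³⁺ < Zn²⁺ (both 28 e⁻, Z=31>30); Zn²⁺ < Cd²⁺ (same group, 1 shell fewer); Cd²⁺ < Hg²⁺ (same group, 1 shell fewer); Hg²⁺ < Au⁺ (isoelectronic, higher Z=80 is smaller).
Ordering all of them (including Hg²⁺) by radius gives Si⁴⁺ < Ge⁴⁺ < Ga³⁺ < Zn²⁺ < Cd²⁺ < Hg²⁺ < Au⁺. Count: 5.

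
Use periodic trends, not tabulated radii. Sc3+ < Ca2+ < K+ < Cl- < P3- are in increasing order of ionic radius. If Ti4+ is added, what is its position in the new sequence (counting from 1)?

These species are isoelectronic with 18 electrons. The only difference is the number of protons: Ti4+ (Z=22), Sc3+ (Z=21), Ca2+ (Z=20), K+ (Z=19), Cl- (Z=17), P3- (Z=15). The strongest nuclear pull (Ti4+) gives the smallest ion.
The complete sequence is Ti4+ < Sc3+ < Ca2+ < K+ < Cl- < P3-. Ti4+ sits at position 1.

1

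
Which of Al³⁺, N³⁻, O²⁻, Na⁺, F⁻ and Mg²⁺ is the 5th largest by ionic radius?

Each ion has 10 electrons. The ranking follows nuclear charge in reverse — greater Z gives a smaller radius. Al³⁺ (Z=13), Mg²⁺ (Z=12), Na⁺ (Z=11), F⁻ (Z=9), O²⁻ (Z=8), N³⁻ (Z=7).
So the order is Al³⁺ < Mg²⁺ < Na⁺ < F⁻ < O²⁻ < N³⁻; the 5th-largest ion is Mg²⁺.

Mg²⁺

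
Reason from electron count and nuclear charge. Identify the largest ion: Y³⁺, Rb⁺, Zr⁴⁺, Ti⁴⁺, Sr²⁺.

Work out protons and electrons: Ti⁴⁺: 18 e⁻, Z=22, Zr⁴⁺: 36 e⁻, Z=40, Y³⁺: 36 e⁻, Z=39, Sr²⁺: 36 e⁻, Z=38, Rb⁺: 36 e⁻, Z=37. Ti⁴⁺ < Zr⁴⁺ (same group, period 4 vs 5); Zr⁴⁺ < Y³⁺ (both 36 e⁻, Z=40>39); Y³⁺ < Sr²⁺ (isoelectronic, higher Z=39 is smaller); Sr²⁺ < Rb⁺ (both 36 e⁻, Z=38>37).

Rb⁺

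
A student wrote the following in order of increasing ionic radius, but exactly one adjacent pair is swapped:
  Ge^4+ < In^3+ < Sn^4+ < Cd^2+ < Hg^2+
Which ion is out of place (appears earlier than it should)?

Check each adjacent pair. In^3+ and Sn^4+ are reversed: they are isoelectronic (46 e⁻) and Sn has more protons than In (50 vs 49), making Sn^4+ smaller. No other neighbouring pair contradicts the periodic trends, so In^3+ is the ion listed too early.

In^3+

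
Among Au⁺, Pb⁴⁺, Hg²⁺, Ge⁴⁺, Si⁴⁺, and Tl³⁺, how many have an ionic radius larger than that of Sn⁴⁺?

4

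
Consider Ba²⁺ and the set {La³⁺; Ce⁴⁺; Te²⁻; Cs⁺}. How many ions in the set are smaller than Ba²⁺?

2

Isoelectronic series (54 e⁻ each). Size is set by nuclear charge: more protons means a smaller ion. Ce⁴⁺ (Z=58), La³⁺ (Z=57), Ba²⁺ (Z=56), Cs⁺ (Z=55), Te²⁻ (Z=52).
Ordering all of them (including Ba²⁺) by radius gives Ce⁴⁺ < La³⁺ < Ba²⁺ < Cs⁺ < Te²⁻. So 2 are smaller.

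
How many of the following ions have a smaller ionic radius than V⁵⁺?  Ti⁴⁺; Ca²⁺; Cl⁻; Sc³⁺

0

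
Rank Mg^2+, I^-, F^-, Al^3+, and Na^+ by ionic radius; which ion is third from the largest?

Na^+

Work out protons and electrons: Al^3+ (Z=13, 10 e⁻), Mg^2+ (Z=12, 10 e⁻), Na^+ (Z=11, 10 e⁻), F^- (Z=9, 10 e⁻), I^- (Z=53, 54 e⁻). Al^3+ < Mg^2+ (isoelectronic, higher Z=13 is smaller); Mg^2+ < Na^+ (both 10 e⁻, Z=12>11); Na^+ < F^- (both 10 e⁻, Z=11>9); F^- < I^- (same group, 3 shells fewer).
Full ascending order: Al^3+ < Mg^2+ < Na^+ < F^- < I^-. Counting from the largest, position 3 is Na^+.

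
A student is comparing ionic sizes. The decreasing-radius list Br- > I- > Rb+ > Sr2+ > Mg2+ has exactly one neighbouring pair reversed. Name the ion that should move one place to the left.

Check each adjacent pair. Br- and I- are reversed: both in group 17 with the same charge; Br- (period 4) has the smaller radius. No other neighbouring pair contradicts the periodic trends, so I- is the ion listed too late.

I-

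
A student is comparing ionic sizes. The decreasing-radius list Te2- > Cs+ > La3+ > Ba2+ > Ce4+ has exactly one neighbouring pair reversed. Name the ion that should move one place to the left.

Scanning neighbour by neighbour, only La3+/Ba2+ violates a trend: La3+ and Ba2+ share 54 electrons; the higher nuclear charge on La (Z=57) contracts it more, so La3+ < Ba2+. That makes Ba2+ the one sitting a position late relative to where it belongs.

Ba2+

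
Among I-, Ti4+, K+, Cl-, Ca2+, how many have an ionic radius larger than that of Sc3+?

4

Ti4+ (Z=22, 18 e⁻), Sc3+ (Z=21, 18 e⁻), Ca2+ (Z=20, 18 e⁻), K+ (Z=19, 18 e⁻), Cl- (Z=17, 18 e⁻), I- (Z=53, 54 e⁻). Ti4+ < Sc3+ (both 18 e⁻, Z=22>21); Sc3+ < Ca2+ (isoelectronic, higher Z=21 is smaller); Ca2+ < K+ (both 18 e⁻, Z=20>19); K+ < Cl- (isoelectronic, higher Z=19 is smaller); Cl- < I- (same group, 2 shells fewer).
Placing each against Sc3+: smaller — Ti4+; larger — Ca2+, K+, Cl-, I-. That's 4.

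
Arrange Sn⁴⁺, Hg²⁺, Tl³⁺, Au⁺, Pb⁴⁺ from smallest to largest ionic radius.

Electron counts and nuclear charges: Sn⁴⁺ (Z=50, 46 e⁻), Pb⁴⁺ (Z=82, 78 e⁻), Tl³⁺ (Z=81, 78 e⁻), Hg²⁺ (Z=80, 78 e⁻), Au⁺ (Z=79, 78 e⁻). Sn⁴⁺ < Pb⁴⁺ (same group, period 5 vs 6); Pb⁴⁺ < Tl³⁺ (isoelectronic, higher Z=82 is smaller); Tl³⁺ < Hg²⁺ (isoelectronic, higher Z=81 is smaller); Hg²⁺ < Au⁺ (isoelectronic, higher Z=80 is smaller).

Sn⁴⁺ < Pb⁴⁺ < Tl³⁺ < Hg²⁺ < Au⁺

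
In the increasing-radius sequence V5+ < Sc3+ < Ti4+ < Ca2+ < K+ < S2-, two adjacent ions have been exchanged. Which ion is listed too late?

Ti4+

The pair Sc3+, Ti4+ is the wrong way round — Ti4+ and Sc3+ share 18 electrons; the higher nuclear charge on Ti (Z=22) contracts it more, so Ti4+ < Sc3+. All other adjacent pairs agree with periodic trends, so Ti4+ is the misplaced ion.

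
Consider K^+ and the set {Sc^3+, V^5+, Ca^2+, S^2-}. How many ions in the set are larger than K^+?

These species are isoelectronic with 18 electrons. The only difference is the number of protons: V^5+ (Z=23), Sc^3+ (Z=21), Ca^2+ (Z=20), K^+ (Z=19), S^2- (Z=16). The strongest nuclear pull (V^5+) gives the smallest ion.
Relative to K^+, the ions that are larger are S^2-. So 1 is larger.

1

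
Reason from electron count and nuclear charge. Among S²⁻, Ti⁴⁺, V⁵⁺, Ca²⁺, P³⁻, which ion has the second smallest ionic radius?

Each ion has 18 electrons. The ranking follows nuclear charge in reverse — greater Z gives a smaller radius. V⁵⁺ (Z=23), Ti⁴⁺ (Z=22), Ca²⁺ (Z=20), S²⁻ (Z=16), P³⁻ (Z=15).
That gives V⁵⁺ < Ti⁴⁺ < Ca²⁺ < S²⁻ < P³⁻. From the smallest end, number 2 is Ti⁴⁺.

Ti⁴⁺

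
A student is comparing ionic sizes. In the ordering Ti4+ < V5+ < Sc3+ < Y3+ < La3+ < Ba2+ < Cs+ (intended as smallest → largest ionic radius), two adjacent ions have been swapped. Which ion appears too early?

Ti4+

Compare adjacent ions: V5+ and Ti4+ share 18 electrons; the higher nuclear charge on V (Z=23) contracts it more, so V5+ < Ti4+ — yet in this increasing list Ti4+ sits before V5+. Nothing else is reversed, so Ti4+ should move one place to the right.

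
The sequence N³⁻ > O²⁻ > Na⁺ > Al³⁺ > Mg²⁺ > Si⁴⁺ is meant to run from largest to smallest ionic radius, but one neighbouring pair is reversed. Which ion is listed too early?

Al³⁺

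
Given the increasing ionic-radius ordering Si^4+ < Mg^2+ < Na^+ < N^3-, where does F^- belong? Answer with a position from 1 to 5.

4

Each ion has 10 electrons. The ranking follows nuclear charge in reverse — greater Z gives a smaller radius. Si^4+ (Z=14), Mg^2+ (Z=12), Na^+ (Z=11), F^- (Z=9), N^3- (Z=7).
Merged order: Si^4+ < Mg^2+ < Na^+ < F^- < N^3- — F^- is number 4.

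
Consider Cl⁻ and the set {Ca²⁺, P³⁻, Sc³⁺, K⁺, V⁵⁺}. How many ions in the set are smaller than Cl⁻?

4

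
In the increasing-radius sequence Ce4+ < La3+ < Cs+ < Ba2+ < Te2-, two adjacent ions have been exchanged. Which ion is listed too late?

Ba2+

Scanning neighbour by neighbour, only Cs+/Ba2+ violates a trend: they are isoelectronic (54 e⁻) and Ba has more protons than Cs (56 vs 55), making Ba2+ smaller. That makes Ba2+ the one sitting a position late relative to where it belongs.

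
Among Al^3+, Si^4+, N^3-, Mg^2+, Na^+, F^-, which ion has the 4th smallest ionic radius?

Na^+

Isoelectronic series (10 e⁻ each). Size is set by nuclear charge: more protons means a smaller ion. Si^4+ (Z=14), Al^3+ (Z=13), Mg^2+ (Z=12), Na^+ (Z=11), F^- (Z=9), N^3- (Z=7).
So the order is Si^4+ < Al^3+ < Mg^2+ < Na^+ < F^- < N^3-; the 4th-smallest ion is Na^+.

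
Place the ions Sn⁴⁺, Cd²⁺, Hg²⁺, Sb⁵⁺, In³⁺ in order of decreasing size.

Hg²⁺ > Cd²⁺ > In³⁺ > Sn⁴⁺ > Sb⁵⁺

First list Z and electron count for each: Sb⁵⁺ has 46 e⁻ (Z=51), Sn⁴⁺ has 46 e⁻ (Z=50), In³⁺ has 46 e⁻ (Z=49), Cd²⁺ has 46 e⁻ (Z=48), Hg²⁺ has 78 e⁻ (Z=80). Sb⁵⁺ < Sn⁴⁺ (both 46 e⁻, Z=51>50); Sn⁴⁺ < In³⁺ (isoelectronic, higher Z=50 is smaller); In³⁺ < Cd²⁺ (both 46 e⁻, Z=49>48); Cd²⁺ < Hg²⁺ (same group, 1 shell fewer).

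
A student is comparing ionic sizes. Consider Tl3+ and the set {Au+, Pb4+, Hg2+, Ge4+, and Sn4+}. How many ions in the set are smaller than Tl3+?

3

Tabulating Z and e⁻: Ge4+ has 28 e⁻ (Z=32), Sn4+ has 46 e⁻ (Z=50), Pb4+ has 78 e⁻ (Z=82), Tl3+ has 78 e⁻ (Z=81), Hg2+ has 78 e⁻ (Z=80), Au+ has 78 e⁻ (Z=79). Ge4+ < Sn4+ (same group, 1 shell fewer); Sn4+ < Pb4+ (same group, period 5 vs 6); Pb4+ < Tl3+ (both 78 e⁻, Z=82>81); Tl3+ < Hg2+ (isoelectronic, higher Z=81 is smaller); Hg2+ < Au+ (both 78 e⁻, Z=80>79).
Relative to Tl3+, the ions that are smaller are Ge4+, Sn4+, Pb4+. So 3 are smaller.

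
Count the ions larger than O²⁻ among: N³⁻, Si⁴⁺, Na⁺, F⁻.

1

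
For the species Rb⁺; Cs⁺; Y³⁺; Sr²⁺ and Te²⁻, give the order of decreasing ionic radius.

Work out protons and electrons: Y³⁺ has 36 e⁻ (Z=39), Sr²⁺ has 36 e⁻ (Z=38), Rb⁺ has 36 e⁻ (Z=37), Cs⁺ has 54 e⁻ (Z=55), Te²⁻ has 54 e⁻ (Z=52). Y³⁺ < Sr²⁺ (isoelectronic, higher Z=39 is smaller); Sr²⁺ < Rb⁺ (isoelectronic, higher Z=38 is smaller); Rb⁺ < Cs⁺ (same group, period 5 vs 6); Cs⁺ < Te²⁻ (isoelectronic, higher Z=55 is smaller).

Te²⁻ > Cs⁺ > Rb⁺ > Sr²⁺ > Y³⁺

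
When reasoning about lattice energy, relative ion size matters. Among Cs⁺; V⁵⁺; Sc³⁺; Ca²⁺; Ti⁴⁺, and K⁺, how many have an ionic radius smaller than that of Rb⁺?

5

V⁵⁺ (Z=23, 18 e⁻), Ti⁴⁺ (Z=22, 18 e⁻), Sc³⁺ (Z=21, 18 e⁻), Ca²⁺ (Z=20, 18 e⁻), K⁺ (Z=19, 18 e⁻), Rb⁺ (Z=37, 36 e⁻), Cs⁺ (Z=55, 54 e⁻). V⁵⁺ < Ti⁴⁺ (both 18 e⁻, Z=23>22); Ti⁴⁺ < Sc³⁺ (both 18 e⁻, Z=22>21); Sc³⁺ < Ca²⁺ (both 18 e⁻, Z=21>20); Ca²⁺ < K⁺ (isoelectronic, higher Z=20 is smaller); K⁺ < Rb⁺ (same group, period 4 vs 5); Rb⁺ < Cs⁺ (same group, period 5 vs 6).
Placing each against Rb⁺: smaller — V⁵⁺, Ti⁴⁺, Sc³⁺, Ca²⁺, K⁺; larger — Cs⁺. That's 5.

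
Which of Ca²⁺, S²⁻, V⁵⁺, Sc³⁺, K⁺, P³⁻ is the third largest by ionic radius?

K⁺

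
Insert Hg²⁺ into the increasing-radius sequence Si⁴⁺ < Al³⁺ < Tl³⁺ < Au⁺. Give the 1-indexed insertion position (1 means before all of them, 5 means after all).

4

Tabulating Z and e⁻: Si⁴⁺: 10 e⁻, Z=14, Al³⁺: 10 e⁻, Z=13, Tl³⁺: 78 e⁻, Z=81, Hg²⁺: 78 e⁻, Z=80, Au⁺: 78 e⁻, Z=79. Si⁴⁺ < Al³⁺ (both 10 e⁻, Z=14>13); Al³⁺ < Tl³⁺ (same group, 3 shells fewer); Tl³⁺ < Hg²⁺ (isoelectronic, higher Z=81 is smaller); Hg²⁺ < Au⁺ (both 78 e⁻, Z=80>79).
Merged order: Si⁴⁺ < Al³⁺ < Tl³⁺ < Hg²⁺ < Au⁺ — Hg²⁺ is number 4.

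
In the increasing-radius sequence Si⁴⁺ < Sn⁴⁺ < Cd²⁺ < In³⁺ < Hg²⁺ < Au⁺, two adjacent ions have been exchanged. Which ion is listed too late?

In³⁺

The pair Cd²⁺, In³⁺ is the wrong way round — both have 46 electrons but Z(In)=49 > Z(Cd)=48, so In³⁺ should be the smaller of the two. All other adjacent pairs agree with periodic trends, so In³⁺ is the misplaced ion.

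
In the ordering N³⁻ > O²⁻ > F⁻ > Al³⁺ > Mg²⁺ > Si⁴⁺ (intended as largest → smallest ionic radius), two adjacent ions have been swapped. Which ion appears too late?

Mg²⁺

Check each adjacent pair. Al³⁺ and Mg²⁺ are reversed: Al³⁺ and Mg²⁺ share 10 electrons; the higher nuclear charge on Al (Z=13) contracts it more, so Al³⁺ < Mg²⁺. No other neighbouring pair contradicts the periodic trends, so Mg²⁺ is the ion listed too late.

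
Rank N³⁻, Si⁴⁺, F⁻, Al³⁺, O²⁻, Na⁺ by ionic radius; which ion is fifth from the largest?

Al³⁺

All of these have 10 electrons (isoelectronic). With the same electron cloud, the ion with the most protons pulls it in tightest. Nuclear charges: Si⁴⁺ (Z=14), Al³⁺ (Z=13), Na⁺ (Z=11), F⁻ (Z=9), O²⁻ (Z=8), N³⁻ (Z=7). Highest Z is smallest.
So the order is Si⁴⁺ < Al³⁺ < Na⁺ < F⁻ < O²⁻ < N³⁻; the 5th-largest ion is Al³⁺.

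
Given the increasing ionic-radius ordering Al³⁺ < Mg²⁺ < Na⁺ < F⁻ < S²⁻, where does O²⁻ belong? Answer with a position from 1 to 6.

5

First list Z and electron count for each: Al³⁺: 10 e⁻, Z=13, Mg²⁺: 10 e⁻, Z=12, Na⁺: 10 e⁻, Z=11, F⁻: 10 e⁻, Z=9, O²⁻: 10 e⁻, Z=8, S²⁻: 18 e⁻, Z=16. Al³⁺ < Mg²⁺ (both 10 e⁻, Z=13>12); Mg²⁺ < Na⁺ (isoelectronic, higher Z=12 is smaller); Na⁺ < F⁻ (both 10 e⁻, Z=11>9); F⁻ < O²⁻ (isoelectronic, higher Z=9 is smaller); O²⁻ < S²⁻ (same group, period 2 vs 3).
Merged order: Al³⁺ < Mg²⁺ < Na⁺ < F⁻ < O²⁻ < S²⁻ — O²⁻ is number 5.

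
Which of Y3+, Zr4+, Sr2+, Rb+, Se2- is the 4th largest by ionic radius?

These species are isoelectronic with 36 electrons. The only difference is the number of protons: Zr4+ (Z=40), Y3+ (Z=39), Sr2+ (Z=38), Rb+ (Z=37), Se2- (Z=34). The strongest nuclear pull (Zr4+) gives the smallest ion.
Ordering: Zr4+ < Y3+ < Sr2+ < Rb+ < Se2-. The 4th largest is Y3+.

Y3+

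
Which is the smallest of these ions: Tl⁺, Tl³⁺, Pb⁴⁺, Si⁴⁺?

Tabulating Z and e⁻: Si⁴⁺: 10 e⁻, Z=14, Pb⁴⁺: 78 e⁻, Z=82, Tl³⁺: 78 e⁻, Z=81, Tl⁺: 80 e⁻, Z=81. Si⁴⁺ < Pb⁴⁺ (same group, period 3 vs 6); Pb⁴⁺ < Tl³⁺ (isoelectronic, higher Z=82 is smaller); Tl³⁺ < Tl⁺ (same element, +3 vs +1).

Si⁴⁺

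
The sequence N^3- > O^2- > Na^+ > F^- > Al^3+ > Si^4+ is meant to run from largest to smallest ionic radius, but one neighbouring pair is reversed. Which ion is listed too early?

Na^+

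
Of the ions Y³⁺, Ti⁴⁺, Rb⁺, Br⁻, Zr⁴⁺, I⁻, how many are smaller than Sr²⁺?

3

Tabulating Z and e⁻: Ti⁴⁺ (Z=22, 18 e⁻), Zr⁴⁺ (Z=40, 36 e⁻), Y³⁺ (Z=39, 36 e⁻), Sr²⁺ (Z=38, 36 e⁻), Rb⁺ (Z=37, 36 e⁻), Br⁻ (Z=35, 36 e⁻), I⁻ (Z=53, 54 e⁻). Ti⁴⁺ < Zr⁴⁺ (same group, period 4 vs 5); Zr⁴⁺ < Y³⁺ (isoelectronic, higher Z=40 is smaller); Y³⁺ < Sr²⁺ (both 36 e⁻, Z=39>38); Sr²⁺ < Rb⁺ (isoelectronic, higher Z=38 is smaller); Rb⁺ < Br⁻ (both 36 e⁻, Z=37>35); Br⁻ < I⁻ (same group, 1 shell fewer).
Overall: Ti⁴⁺ < Zr⁴⁺ < Y³⁺ < Sr²⁺ < Rb⁺ < Br⁻ < I⁻. Sr²⁺ has 3 below it and 3 above. So 3 are smaller.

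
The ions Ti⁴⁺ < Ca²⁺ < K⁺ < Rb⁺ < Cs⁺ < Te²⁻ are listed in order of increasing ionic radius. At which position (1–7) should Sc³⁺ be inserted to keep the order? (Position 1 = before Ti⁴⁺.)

2

Work out protons and electrons: Ti⁴⁺ (Z=22, 18 e⁻), Sc³⁺ (Z=21, 18 e⁻), Ca²⁺ (Z=20, 18 e⁻), K⁺ (Z=19, 18 e⁻), Rb⁺ (Z=37, 36 e⁻), Cs⁺ (Z=55, 54 e⁻), Te²⁻ (Z=52, 54 e⁻). Ti⁴⁺ < Sc³⁺ (both 18 e⁻, Z=22>21); Sc³⁺ < Ca²⁺ (both 18 e⁻, Z=21>20); Ca²⁺ < K⁺ (both 18 e⁻, Z=20>19); K⁺ < Rb⁺ (same group, period 4 vs 5); Rb⁺ < Cs⁺ (same group, 1 shell fewer); Cs⁺ < Te²⁻ (isoelectronic, higher Z=55 is smaller).
The complete sequence is Ti⁴⁺ < Sc³⁺ < Ca²⁺ < K⁺ < Rb⁺ < Cs⁺ < Te²⁻. Sc³⁺ sits at position 2.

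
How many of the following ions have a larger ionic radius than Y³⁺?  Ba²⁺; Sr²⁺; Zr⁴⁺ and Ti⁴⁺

2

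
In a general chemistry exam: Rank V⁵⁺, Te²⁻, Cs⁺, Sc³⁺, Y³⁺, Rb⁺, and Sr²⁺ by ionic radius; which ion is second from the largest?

Cs⁺

Tabulating Z and e⁻: V⁵⁺ has 18 e⁻ (Z=23), Sc³⁺ has 18 e⁻ (Z=21), Y³⁺ has 36 e⁻ (Z=39), Sr²⁺ has 36 e⁻ (Z=38), Rb⁺ has 36 e⁻ (Z=37), Cs⁺ has 54 e⁻ (Z=55), Te²⁻ has 54 e⁻ (Z=52). V⁵⁺ < Sc³⁺ (both 18 e⁻, Z=23>21); Sc³⁺ < Y³⁺ (same group, 1 shell fewer); Y³⁺ < Sr²⁺ (isoelectronic, higher Z=39 is smaller); Sr²⁺ < Rb⁺ (isoelectronic, higher Z=38 is smaller); Rb⁺ < Cs⁺ (same group, period 5 vs 6); Cs⁺ < Te²⁻ (both 54 e⁻, Z=55>52).
Ordering: V⁵⁺ < Sc³⁺ < Y³⁺ < Sr²⁺ < Rb⁺ < Cs⁺ < Te²⁻. The second largest is Cs⁺.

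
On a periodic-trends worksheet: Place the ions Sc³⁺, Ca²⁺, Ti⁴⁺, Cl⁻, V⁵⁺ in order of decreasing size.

These species are isoelectronic with 18 electrons. The only difference is the number of protons: V⁵⁺ (Z=23), Ti⁴⁺ (Z=22), Sc³⁺ (Z=21), Ca²⁺ (Z=20), Cl⁻ (Z=17). The strongest nuclear pull (V⁵⁺) gives the smallest ion.

Cl⁻ > Ca²⁺ > Sc³⁺ > Ti⁴⁺ > V⁵⁺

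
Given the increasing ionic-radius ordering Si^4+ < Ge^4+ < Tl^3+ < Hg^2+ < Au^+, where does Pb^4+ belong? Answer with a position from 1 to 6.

Work out protons and electrons: Si^4+: 10 e⁻, Z=14, Ge^4+: 28 e⁻, Z=32, Pb^4+: 78 e⁻, Z=82, Tl^3+: 78 e⁻, Z=81, Hg^2+: 78 e⁻, Z=80, Au^+: 78 e⁻, Z=79. Si^4+ < Ge^4+ (same group, period 3 vs 4); Ge^4+ < Pb^4+ (same group, 2 shells fewer); Pb^4+ < Tl^3+ (both 78 e⁻, Z=82>81); Tl^3+ < Hg^2+ (isoelectronic, higher Z=81 is smaller); Hg^2+ < Au^+ (isoelectronic, higher Z=80 is smaller).
The complete sequence is Si^4+ < Ge^4+ < Pb^4+ < Tl^3+ < Hg^2+ < Au^+. Pb^4+ sits at position 3.

3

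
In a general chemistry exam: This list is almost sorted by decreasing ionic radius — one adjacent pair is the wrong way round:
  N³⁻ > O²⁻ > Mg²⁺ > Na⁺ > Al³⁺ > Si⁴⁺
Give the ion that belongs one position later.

Mg²⁺

Compare adjacent ions: Mg²⁺ and Na⁺ share 10 electrons; the higher nuclear charge on Mg (Z=12) contracts it more, so Mg²⁺ < Na⁺ — yet in this decreasing list Mg²⁺ sits before Na⁺. Nothing else is reversed, so Mg²⁺ should move one place to the right.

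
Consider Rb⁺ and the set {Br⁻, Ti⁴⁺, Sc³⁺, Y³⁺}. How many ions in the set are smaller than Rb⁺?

3

Work out protons and electrons: Ti⁴⁺ (Z=22, 18 e⁻), Sc³⁺ (Z=21, 18 e⁻), Y³⁺ (Z=39, 36 e⁻), Rb⁺ (Z=37, 36 e⁻), Br⁻ (Z=35, 36 e⁻). Ti⁴⁺ < Sc³⁺ (isoelectronic, higher Z=22 is smaller); Sc³⁺ < Y³⁺ (same group, period 4 vs 5); Y³⁺ < Rb⁺ (both 36 e⁻, Z=39>37); Rb⁺ < Br⁻ (isoelectronic, higher Z=37 is smaller).
Overall: Ti⁴⁺ < Sc³⁺ < Y³⁺ < Rb⁺ < Br⁻. Rb⁺ has 3 below it and 1 above. That's 3.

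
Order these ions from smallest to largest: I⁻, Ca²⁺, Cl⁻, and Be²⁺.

Be²⁺ (Z=4, 2 e⁻), Ca²⁺ (Z=20, 18 e⁻), Cl⁻ (Z=17, 18 e⁻), I⁻ (Z=53, 54 e⁻). Be²⁺ < Ca²⁺ (same group, 2 shells fewer); Ca²⁺ < Cl⁻ (isoelectronic, higher Z=20 is smaller); Cl⁻ < I⁻ (same group, period 3 vs 5).

Be²⁺ < Ca²⁺ < Cl⁻ < I⁻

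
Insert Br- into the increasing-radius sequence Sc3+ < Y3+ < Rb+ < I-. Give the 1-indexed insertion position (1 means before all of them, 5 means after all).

4

First list Z and electron count for each: Sc3+ has 18 e⁻ (Z=21), Y3+ has 36 e⁻ (Z=39), Rb+ has 36 e⁻ (Z=37), Br- has 36 e⁻ (Z=35), I- has 54 e⁻ (Z=53). Sc3+ < Y3+ (same group, period 4 vs 5); Y3+ < Rb+ (both 36 e⁻, Z=39>37); Rb+ < Br- (both 36 e⁻, Z=37>35); Br- < I- (same group, period 4 vs 5).
With Br- included the full order is Sc3+ < Y3+ < Rb+ < Br- < I-, so it takes position 4.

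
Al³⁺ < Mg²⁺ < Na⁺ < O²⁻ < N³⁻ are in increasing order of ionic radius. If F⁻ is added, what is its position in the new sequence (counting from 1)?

4

These species are isoelectronic with 10 electrons. The only difference is the number of protons: Al³⁺ (Z=13), Mg²⁺ (Z=12), Na⁺ (Z=11), F⁻ (Z=9), O²⁻ (Z=8), N³⁻ (Z=7). The strongest nuclear pull (Al³⁺) gives the smallest ion.
With F⁻ included the full order is Al³⁺ < Mg²⁺ < Na⁺ < F⁻ < O²⁻ < N³⁻, so it takes position 4.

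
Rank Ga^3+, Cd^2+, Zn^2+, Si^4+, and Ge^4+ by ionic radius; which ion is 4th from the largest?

Ge^4+

Tabulating Z and e⁻: Si^4+: 10 e⁻, Z=14, Ge^4+: 28 e⁻, Z=32, Ga^3+: 28 e⁻, Z=31, Zn^2+: 28 e⁻, Z=30, Cd^2+: 46 e⁻, Z=48. Si^4+ < Ge^4+ (same group, period 3 vs 4); Ge^4+ < Ga^3+ (isoelectronic, higher Z=32 is smaller); Ga^3+ < Zn^2+ (isoelectronic, higher Z=31 is smaller); Zn^2+ < Cd^2+ (same group, 1 shell fewer).
So the order is Si^4+ < Ge^4+ < Ga^3+ < Zn^2+ < Cd^2+; the 4th-largest ion is Ge^4+.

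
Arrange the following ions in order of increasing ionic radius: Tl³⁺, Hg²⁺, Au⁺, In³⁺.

In³⁺ < Tl³⁺ < Hg²⁺ < Au⁺

Work out protons and electrons: In³⁺ has 46 e⁻ (Z=49), Tl³⁺ has 78 e⁻ (Z=81), Hg²⁺ has 78 e⁻ (Z=80), Au⁺ has 78 e⁻ (Z=79). In³⁺ < Tl³⁺ (same group, period 5 vs 6); Tl³⁺ < Hg²⁺ (isoelectronic, higher Z=81 is smaller); Hg²⁺ < Au⁺ (both 78 e⁻, Z=80>79).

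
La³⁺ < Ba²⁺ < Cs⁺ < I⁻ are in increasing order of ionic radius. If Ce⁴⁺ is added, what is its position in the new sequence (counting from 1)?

All of these have 54 electrons (isoelectronic). With the same electron cloud, the ion with the most protons pulls it in tightest. Nuclear charges: Ce⁴⁺ (Z=58), La³⁺ (Z=57), Ba²⁺ (Z=56), Cs⁺ (Z=55), I⁻ (Z=53). Highest Z is smallest.
With Ce⁴⁺ included the full order is Ce⁴⁺ < La³⁺ < Ba²⁺ < Cs⁺ < I⁻, so it takes position 1.

1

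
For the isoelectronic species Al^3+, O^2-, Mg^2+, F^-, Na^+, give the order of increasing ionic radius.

Each ion has 10 electrons. The ranking follows nuclear charge in reverse — greater Z gives a smaller radius. Al^3+ (Z=13), Mg^2+ (Z=12), Na^+ (Z=11), F^- (Z=9), O^2- (Z=8).

Al^3+ < Mg^2+ < Na^+ < F^- < O^2-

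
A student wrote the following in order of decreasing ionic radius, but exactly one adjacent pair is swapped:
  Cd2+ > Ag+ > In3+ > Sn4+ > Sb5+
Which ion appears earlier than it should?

Cd2+

Scanning neighbour by neighbour, only Cd2+/Ag+ violates a trend: Cd2+ and Ag+ share 46 electrons; the higher nuclear charge on Cd (Z=48) contracts it more, so Cd2+ < Ag+. That makes Cd2+ the one sitting a position early relative to where it belongs.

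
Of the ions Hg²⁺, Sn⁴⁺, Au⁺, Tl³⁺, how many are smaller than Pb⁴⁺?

1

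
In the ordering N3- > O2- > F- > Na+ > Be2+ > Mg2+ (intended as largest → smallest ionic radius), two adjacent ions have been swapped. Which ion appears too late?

The pair Be2+, Mg2+ is the wrong way round — both in group 2 with the same charge; Be2+ (period 2) has the smaller radius. All other adjacent pairs agree with periodic trends, so Mg2+ is the misplaced ion.

Mg2+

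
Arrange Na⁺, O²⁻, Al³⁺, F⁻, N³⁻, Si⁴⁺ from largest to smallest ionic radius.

N³⁻ > O²⁻ > F⁻ > Na⁺ > Al³⁺ > Si⁴⁺

Isoelectronic series (10 e⁻ each). Size is set by nuclear charge: more protons means a smaller ion. Si⁴⁺ (Z=14), Al³⁺ (Z=13), Na⁺ (Z=11), F⁻ (Z=9), O²⁻ (Z=8), N³⁻ (Z=7).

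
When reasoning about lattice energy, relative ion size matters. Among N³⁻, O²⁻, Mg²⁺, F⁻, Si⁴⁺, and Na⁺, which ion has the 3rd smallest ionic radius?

Each ion has 10 electrons. The ranking follows nuclear charge in reverse — greater Z gives a smaller radius. Si⁴⁺ (Z=14), Mg²⁺ (Z=12), Na⁺ (Z=11), F⁻ (Z=9), O²⁻ (Z=8), N³⁻ (Z=7).
That gives Si⁴⁺ < Mg²⁺ < Na⁺ < F⁻ < O²⁻ < N³⁻. From the smallest end, number 3 is Na⁺.

Na⁺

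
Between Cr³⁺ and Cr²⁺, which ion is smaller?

Cr³⁺

Same element, different charge: the more highly charged cation has fewer electrons and a greater effective nuclear charge per electron, making Cr³⁺ the smallest.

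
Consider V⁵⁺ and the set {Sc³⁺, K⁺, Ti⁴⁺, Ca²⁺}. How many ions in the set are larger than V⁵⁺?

All of these have 18 electrons (isoelectronic). With the same electron cloud, the ion with the most protons pulls it in tightest. Nuclear charges: V⁵⁺ (Z=23), Ti⁴⁺ (Z=22), Sc³⁺ (Z=21), Ca²⁺ (Z=20), K⁺ (Z=19). Highest Z is smallest.
Overall: V⁵⁺ < Ti⁴⁺ < Sc³⁺ < Ca²⁺ < K⁺. V⁵⁺ has 0 below it and 4 above. Count: 4.

4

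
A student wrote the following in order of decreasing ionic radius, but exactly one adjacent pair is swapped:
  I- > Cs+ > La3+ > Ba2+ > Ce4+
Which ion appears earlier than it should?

La3+

Scanning neighbour by neighbour, only La3+/Ba2+ violates a trend: they are isoelectronic (54 e⁻) and La has more protons than Ba (57 vs 56), making La3+ smaller. That makes La3+ the one sitting a position early relative to where it belongs.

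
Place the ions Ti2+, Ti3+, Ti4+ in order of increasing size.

Ti4+ < Ti3+ < Ti2+

These are all Ti ions. Removing more electrons (higher positive charge) pulls the remaining electrons in closer, so Ti4+ is smallest and Ti2+ is largest.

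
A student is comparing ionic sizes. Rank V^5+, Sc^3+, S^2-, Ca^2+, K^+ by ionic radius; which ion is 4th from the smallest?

All of these have 18 electrons (isoelectronic). With the same electron cloud, the ion with the most protons pulls it in tightest. Nuclear charges: V^5+ (Z=23), Sc^3+ (Z=21), Ca^2+ (Z=20), K^+ (Z=19), S^2- (Z=16). Highest Z is smallest.
Ordering: V^5+ < Sc^3+ < Ca^2+ < K^+ < S^2-. The 4th smallest is K^+.

K^+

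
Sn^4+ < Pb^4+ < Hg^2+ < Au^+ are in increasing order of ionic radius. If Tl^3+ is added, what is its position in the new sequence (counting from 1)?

3

Tabulating Z and e⁻: Sn^4+ has 46 e⁻ (Z=50), Pb^4+ has 78 e⁻ (Z=82), Tl^3+ has 78 e⁻ (Z=81), Hg^2+ has 78 e⁻ (Z=80), Au^+ has 78 e⁻ (Z=79). Sn^4+ < Pb^4+ (same group, 1 shell fewer); Pb^4+ < Tl^3+ (isoelectronic, higher Z=82 is smaller); Tl^3+ < Hg^2+ (both 78 e⁻, Z=81>80); Hg^2+ < Au^+ (isoelectronic, higher Z=80 is smaller).
Putting Tl^3+ in gives Sn^4+ < Pb^4+ < Tl^3+ < Hg^2+ < Au^+; it lands at slot 3.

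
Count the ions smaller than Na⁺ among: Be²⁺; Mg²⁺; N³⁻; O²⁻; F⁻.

2

Tabulating Z and e⁻: Be²⁺ (Z=4, 2 e⁻), Mg²⁺ (Z=12, 10 e⁻), Na⁺ (Z=11, 10 e⁻), F⁻ (Z=9, 10 e⁻), O²⁻ (Z=8, 10 e⁻), N³⁻ (Z=7, 10 e⁻). Be²⁺ < Mg²⁺ (same group, period 2 vs 3); Mg²⁺ < Na⁺ (isoelectronic, higher Z=12 is smaller); Na⁺ < F⁻ (isoelectronic, higher Z=11 is smaller); F⁻ < O²⁻ (isoelectronic, higher Z=9 is smaller); O²⁻ < N³⁻ (isoelectronic, higher Z=8 is smaller).
Ordering all of them (including Na⁺) by radius gives Be²⁺ < Mg²⁺ < Na⁺ < F⁻ < O²⁻ < N³⁻. Count: 2.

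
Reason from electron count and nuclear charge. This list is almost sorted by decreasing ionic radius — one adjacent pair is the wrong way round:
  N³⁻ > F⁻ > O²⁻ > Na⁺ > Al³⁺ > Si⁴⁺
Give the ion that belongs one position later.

Scanning neighbour by neighbour, only F⁻/O²⁻ violates a trend: F⁻ and O²⁻ share 10 electrons; the higher nuclear charge on F (Z=9) contracts it more, so F⁻ < O²⁻. That makes F⁻ the one sitting a position early relative to where it belongs.

F⁻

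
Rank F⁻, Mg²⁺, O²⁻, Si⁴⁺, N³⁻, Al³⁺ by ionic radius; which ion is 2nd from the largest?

These species are isoelectronic with 10 electrons. The only difference is the number of protons: Si⁴⁺ (Z=14), Al³⁺ (Z=13), Mg²⁺ (Z=12), F⁻ (Z=9), O²⁻ (Z=8), N³⁻ (Z=7). The strongest nuclear pull (Si⁴⁺) gives the smallest ion.
So the order is Si⁴⁺ < Al³⁺ < Mg²⁺ < F⁻ < O²⁻ < N³⁻; the 2nd-largest ion is O²⁻.

O²⁻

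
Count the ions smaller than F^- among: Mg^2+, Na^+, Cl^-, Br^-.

2

Mg^2+ has 10 e⁻ (Z=12), Na^+ has 10 e⁻ (Z=11), F^- has 10 e⁻ (Z=9), Cl^- has 18 e⁻ (Z=17), Br^- has 36 e⁻ (Z=35). Mg^2+ < Na^+ (isoelectronic, higher Z=12 is smaller); Na^+ < F^- (both 10 e⁻, Z=11>9); F^- < Cl^- (same group, period 2 vs 3); Cl^- < Br^- (same group, 1 shell fewer).
Ordering all of them (including F^-) by radius gives Mg^2+ < Na^+ < F^- < Cl^- < Br^-. That's 2.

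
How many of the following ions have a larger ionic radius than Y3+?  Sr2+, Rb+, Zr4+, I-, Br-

4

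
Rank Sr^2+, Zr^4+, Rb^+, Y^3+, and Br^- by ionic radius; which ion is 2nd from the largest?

These species are isoelectronic with 36 electrons. The only difference is the number of protons: Zr^4+ (Z=40), Y^3+ (Z=39), Sr^2+ (Z=38), Rb^+ (Z=37), Br^- (Z=35). The strongest nuclear pull (Zr^4+) gives the smallest ion.
So the order is Zr^4+ < Y^3+ < Sr^2+ < Rb^+ < Br^-; the 2nd-largest ion is Rb^+.

Rb^+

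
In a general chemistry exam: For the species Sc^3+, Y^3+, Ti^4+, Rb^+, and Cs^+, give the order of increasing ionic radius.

Ti^4+ < Sc^3+ < Y^3+ < Rb^+ < Cs^+

Ti^4+ has 18 e⁻ (Z=22), Sc^3+ has 18 e⁻ (Z=21), Y^3+ has 36 e⁻ (Z=39), Rb^+ has 36 e⁻ (Z=37), Cs^+ has 54 e⁻ (Z=55). Ti^4+ < Sc^3+ (isoelectronic, higher Z=22 is smaller); Sc^3+ < Y^3+ (same group, 1 shell fewer); Y^3+ < Rb^+ (isoelectronic, higher Z=39 is smaller); Rb^+ < Cs^+ (same group, period 5 vs 6).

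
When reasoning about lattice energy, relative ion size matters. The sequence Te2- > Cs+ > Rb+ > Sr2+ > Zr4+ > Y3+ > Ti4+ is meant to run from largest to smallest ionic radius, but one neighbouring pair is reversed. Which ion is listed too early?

Zr4+

Compare adjacent ions: Zr4+ and Y3+ share 36 electrons; the higher nuclear charge on Zr (Z=40) contracts it more, so Zr4+ < Y3+ — yet in this decreasing list Zr4+ sits before Y3+. Nothing else is reversed, so Zr4+ should move one place to the right.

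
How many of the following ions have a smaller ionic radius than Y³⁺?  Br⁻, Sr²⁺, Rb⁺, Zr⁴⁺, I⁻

1

Work out protons and electrons: Zr⁴⁺: 36 e⁻, Z=40, Y³⁺: 36 e⁻, Z=39, Sr²⁺: 36 e⁻, Z=38, Rb⁺: 36 e⁻, Z=37, Br⁻: 36 e⁻, Z=35, I⁻: 54 e⁻, Z=53. Zr⁴⁺ < Y³⁺ (both 36 e⁻, Z=40>39); Y³⁺ < Sr²⁺ (isoelectronic, higher Z=39 is smaller); Sr²⁺ < Rb⁺ (both 36 e⁻, Z=38>37); Rb⁺ < Br⁻ (isoelectronic, higher Z=37 is smaller); Br⁻ < I⁻ (same group, 1 shell fewer).
Relative to Y³⁺, the ions that are smaller are Zr⁴⁺. That's 1.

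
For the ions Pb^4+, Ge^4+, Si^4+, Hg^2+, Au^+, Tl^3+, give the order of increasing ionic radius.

Si^4+ < Ge^4+ < Pb^4+ < Tl^3+ < Hg^2+ < Au^+

Electron counts and nuclear charges: Si^4+ (Z=14, 10 e⁻), Ge^4+ (Z=32, 28 e⁻), Pb^4+ (Z=82, 78 e⁻), Tl^3+ (Z=81, 78 e⁻), Hg^2+ (Z=80, 78 e⁻), Au^+ (Z=79, 78 e⁻). Si^4+ < Ge^4+ (same group, period 3 vs 4); Ge^4+ < Pb^4+ (same group, period 4 vs 6); Pb^4+ < Tl^3+ (both 78 e⁻, Z=82>81); Tl^3+ < Hg^2+ (isoelectronic, higher Z=81 is smaller); Hg^2+ < Au^+ (isoelectronic, higher Z=80 is smaller).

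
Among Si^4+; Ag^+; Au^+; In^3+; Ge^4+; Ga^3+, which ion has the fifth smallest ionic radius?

Tabulating Z and e⁻: Si^4+: 10 e⁻, Z=14, Ge^4+: 28 e⁻, Z=32, Ga^3+: 28 e⁻, Z=31, In^3+: 46 e⁻, Z=49, Ag^+: 46 e⁻, Z=47, Au^+: 78 e⁻, Z=79. Si^4+ < Ge^4+ (same group, period 3 vs 4); Ge^4+ < Ga^3+ (both 28 e⁻, Z=32>31); Ga^3+ < In^3+ (same group, 1 shell fewer); In^3+ < Ag^+ (both 46 e⁻, Z=49>47); Ag^+ < Au^+ (same group, 1 shell fewer).
So the order is Si^4+ < Ge^4+ < Ga^3+ < In^3+ < Ag^+ < Au^+; the 5th-smallest ion is Ag^+.

Ag^+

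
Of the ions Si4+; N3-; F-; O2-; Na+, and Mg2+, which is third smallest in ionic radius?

Isoelectronic series (10 e⁻ each). Size is set by nuclear charge: more protons means a smaller ion. Si4+ (Z=14), Mg2+ (Z=12), Na+ (Z=11), F- (Z=9), O2- (Z=8), N3- (Z=7).
That gives Si4+ < Mg2+ < Na+ < F- < O2- < N3-. From the smallest end, number 3 is Na+.

Na+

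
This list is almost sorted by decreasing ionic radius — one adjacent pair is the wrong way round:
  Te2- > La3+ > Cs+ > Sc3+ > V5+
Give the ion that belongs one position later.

Check each adjacent pair. La3+ and Cs+ are reversed: both have 54 electrons but Z(La)=57 > Z(Cs)=55, so La3+ should be the smaller of the two. No other neighbouring pair contradicts the periodic trends, so La3+ is the ion listed too early.

La3+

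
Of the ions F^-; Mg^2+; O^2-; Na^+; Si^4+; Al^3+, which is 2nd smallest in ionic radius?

These species are isoelectronic with 10 electrons. The only difference is the number of protons: Si^4+ (Z=14), Al^3+ (Z=13), Mg^2+ (Z=12), Na^+ (Z=11), F^- (Z=9), O^2- (Z=8). The strongest nuclear pull (Si^4+) gives the smallest ion.
Full ascending order: Si^4+ < Al^3+ < Mg^2+ < Na^+ < F^- < O^2-. Counting from the smallest, position 2 is Al^3+.

Al^3+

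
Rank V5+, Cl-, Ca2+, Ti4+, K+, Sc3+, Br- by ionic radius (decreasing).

Br- > Cl- > K+ > Ca2+ > Sc3+ > Ti4+ > V5+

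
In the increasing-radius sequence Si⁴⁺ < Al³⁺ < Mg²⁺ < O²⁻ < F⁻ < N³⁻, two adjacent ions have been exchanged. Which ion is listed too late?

Check each adjacent pair. O²⁻ and F⁻ are reversed: F⁻ and O²⁻ share 10 electrons; the higher nuclear charge on F (Z=9) contracts it more, so F⁻ < O²⁻. No other neighbouring pair contradicts the periodic trends, so F⁻ is the ion listed too late.

F⁻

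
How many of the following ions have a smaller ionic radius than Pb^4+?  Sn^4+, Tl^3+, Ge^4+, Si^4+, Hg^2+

3

First list Z and electron count for each: Si^4+: 10 e⁻, Z=14, Ge^4+: 28 e⁻, Z=32, Sn^4+: 46 e⁻, Z=50, Pb^4+: 78 e⁻, Z=82, Tl^3+: 78 e⁻, Z=81, Hg^2+: 78 e⁻, Z=80. Si^4+ < Ge^4+ (same group, period 3 vs 4); Ge^4+ < Sn^4+ (same group, period 4 vs 5); Sn^4+ < Pb^4+ (same group, 1 shell fewer); Pb^4+ < Tl^3+ (both 78 e⁻, Z=82>81); Tl^3+ < Hg^2+ (isoelectronic, higher Z=81 is smaller).
Ordering all of them (including Pb^4+) by radius gives Si^4+ < Ge^4+ < Sn^4+ < Pb^4+ < Tl^3+ < Hg^2+. Count: 3.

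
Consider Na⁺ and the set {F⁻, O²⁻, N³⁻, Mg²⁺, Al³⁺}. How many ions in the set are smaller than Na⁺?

These species are isoelectronic with 10 electrons. The only difference is the number of protons: Al³⁺ (Z=13), Mg²⁺ (Z=12), Na⁺ (Z=11), F⁻ (Z=9), O²⁻ (Z=8), N³⁻ (Z=7). The strongest nuclear pull (Al³⁺) gives the smallest ion.
Relative to Na⁺, the ions that are smaller are Al³⁺, Mg²⁺. So 2 are smaller.

2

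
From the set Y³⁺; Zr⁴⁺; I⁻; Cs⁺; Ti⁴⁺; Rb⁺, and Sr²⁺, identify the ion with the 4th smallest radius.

Sr²⁺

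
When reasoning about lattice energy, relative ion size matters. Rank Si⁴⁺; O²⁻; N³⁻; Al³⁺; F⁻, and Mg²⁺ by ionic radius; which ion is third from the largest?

F⁻

These species are isoelectronic with 10 electrons. The only difference is the number of protons: Si⁴⁺ (Z=14), Al³⁺ (Z=13), Mg²⁺ (Z=12), F⁻ (Z=9), O²⁻ (Z=8), N³⁻ (Z=7). The strongest nuclear pull (Si⁴⁺) gives the smallest ion.
That gives Si⁴⁺ < Al³⁺ < Mg²⁺ < F⁻ < O²⁻ < N³⁻. From the largest end, number 3 is F⁻.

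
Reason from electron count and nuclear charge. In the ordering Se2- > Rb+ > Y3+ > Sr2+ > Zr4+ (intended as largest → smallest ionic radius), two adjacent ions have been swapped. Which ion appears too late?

Compare adjacent ions: both have 36 electrons but Z(Y)=39 > Z(Sr)=38, so Y3+ should be the smaller of the two — yet in this decreasing list Y3+ sits before Sr2+. Nothing else is reversed, so Sr2+ should move one place to the left.

Sr2+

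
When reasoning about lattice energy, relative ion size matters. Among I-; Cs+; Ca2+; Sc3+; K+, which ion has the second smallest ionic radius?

Work out protons and electrons: Sc3+ (Z=21, 18 e⁻), Ca2+ (Z=20, 18 e⁻), K+ (Z=19, 18 e⁻), Cs+ (Z=55, 54 e⁻), I- (Z=53, 54 e⁻). Sc3+ < Ca2+ (isoelectronic, higher Z=21 is smaller); Ca2+ < K+ (isoelectronic, higher Z=20 is smaller); K+ < Cs+ (same group, period 4 vs 6); Cs+ < I- (both 54 e⁻, Z=55>53).
That gives Sc3+ < Ca2+ < K+ < Cs+ < I-. From the smallest end, number 2 is Ca2+.

Ca2+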